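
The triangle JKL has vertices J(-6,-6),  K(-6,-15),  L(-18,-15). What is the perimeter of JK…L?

|JK| = √((0)² + (-9)²) = √81 = 9
|KL| = √((-12)² + (0)²) = √144 = 12
|LJ| = √((12)² + (9)²) = √225 = 15
Perimeter = 9 + 12 + 15 = 36.

36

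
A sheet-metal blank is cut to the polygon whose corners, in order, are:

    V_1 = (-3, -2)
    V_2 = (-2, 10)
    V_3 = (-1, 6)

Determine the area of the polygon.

8

V_1→V_2: (-3)(10) − (-2)(-2) = -34
V_2→V_3: (-2)(6) − (-1)(10) = -2
V_3→V_1: (-1)(-2) − (-3)(6) = 20
Σ = -16
Area = |Σ|/2 = 8.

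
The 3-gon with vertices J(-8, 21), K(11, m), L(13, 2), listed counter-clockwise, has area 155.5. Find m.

The doubled signed area Σ (x_i y_{i+1} − x_{i+1} y_i) is linear in m.
With m=0 it equals 80; the coefficient of m is -21 (from the two edges through K).
So -21·m + 80 = 2·155.5 = 311 ⇒ m = -11.

-11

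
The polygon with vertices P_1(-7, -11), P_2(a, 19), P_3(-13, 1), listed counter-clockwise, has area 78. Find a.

Write out the shoelace sum; only the two edges meeting at P_2 involve a:
2·Area = [((-7)·19 − a·(-11)) + (a·1 − (-13)·19)] + 150
       = 12·a + 264 = 156
⇒ a = -9.

-9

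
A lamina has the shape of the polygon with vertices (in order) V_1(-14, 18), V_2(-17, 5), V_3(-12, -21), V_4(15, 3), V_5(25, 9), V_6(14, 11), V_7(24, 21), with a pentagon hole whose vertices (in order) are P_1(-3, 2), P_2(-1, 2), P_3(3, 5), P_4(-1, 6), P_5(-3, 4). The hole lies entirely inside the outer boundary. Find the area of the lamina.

934.5

Outer boundary:
Apply Gauss's area formula: 2A = Σ (x_i·y_{i+1} − x_{i+1}·y_i), indices taken mod 7.
Σ = (236) + (417) + (279) + (60) + (149) + (30) + (726) = 1897
Area = |Σ|/2 = 948.5.
Hole:
Σ = (-4) + (-11) + (23) + (14) + (6) = 28
Area = |Σ|/2 = 14.
Net area = 948.5 − 14 = 934.5.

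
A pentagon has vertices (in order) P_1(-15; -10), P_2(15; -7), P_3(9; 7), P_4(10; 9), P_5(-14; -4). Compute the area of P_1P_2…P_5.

300

Cross-terms: 255, 168, 11, 86, 80  ⇒  Σ = 600
Area = |Σ|/2 = 300.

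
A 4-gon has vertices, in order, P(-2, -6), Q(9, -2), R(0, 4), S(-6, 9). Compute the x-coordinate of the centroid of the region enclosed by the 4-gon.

77/258

Apply the shoelace formula. First the cross-terms c_i = x_i·y_{i+1} − x_{i+1}·y_i:
  58, 36, 24, 54  ⇒  2A = 172, A = 86.
Then Σ (x_i + x_{i+1})·c_i = 154, so x̄ = 154 / (6·86) = 77/258.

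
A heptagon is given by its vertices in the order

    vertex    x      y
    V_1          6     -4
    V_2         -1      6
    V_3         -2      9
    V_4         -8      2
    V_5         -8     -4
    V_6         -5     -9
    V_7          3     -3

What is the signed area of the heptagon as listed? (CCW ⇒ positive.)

125.5

Apply the shoelace formula: 2A = Σ (x_i·y_{i+1} − x_{i+1}·y_i), indices taken mod 7.
V_1→V_2: (6)(6) − (-1)(-4) = 32
V_2→V_3: (-1)(9) − (-2)(6) = 3
V_3→V_4: (-2)(2) − (-8)(9) = 68
V_4→V_5: (-8)(-4) − (-8)(2) = 48
V_5→V_6: (-8)(-9) − (-5)(-4) = 52
V_6→V_7: (-5)(-3) − (3)(-9) = 42
V_7→V_1: (3)(-4) − (6)(-3) = 6
Σ = 251
Signed area = Σ/2 = 125.5 (positive ⇒ counter-clockwise traversal).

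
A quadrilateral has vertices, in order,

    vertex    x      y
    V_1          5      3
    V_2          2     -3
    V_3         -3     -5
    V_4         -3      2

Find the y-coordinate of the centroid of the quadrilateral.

-0.5

Apply the surveyor's formula. First the cross-terms c_i = x_i·y_{i+1} − x_{i+1}·y_i:
  -21, -19, -21, -19  ⇒  2A = -80, A = -40.
Then Σ (y_i + y_{i+1})·c_i = 120, so ȳ = 120 / (6·(-40)) = -0.5.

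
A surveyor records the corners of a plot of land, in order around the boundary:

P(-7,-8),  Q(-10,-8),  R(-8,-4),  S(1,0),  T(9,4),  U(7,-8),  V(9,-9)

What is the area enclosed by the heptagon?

Apply Gauss's area formula: 2A = Σ (x_i·y_{i+1} − x_{i+1}·y_i), indices taken mod 7.
P→Q: (-7)(-8) − (-10)(-8) = -24
Q→R: (-10)(-4) − (-8)(-8) = -24
R→S: (-8)(0) − (1)(-4) = 4
S→T: (1)(4) − (9)(0) = 4
T→U: (9)(-8) − (7)(4) = -100
U→V: (7)(-9) − (9)(-8) = 9
V→P: (9)(-8) − (-7)(-9) = -135
Σ = -266
Area = |Σ|/2 = 133.

133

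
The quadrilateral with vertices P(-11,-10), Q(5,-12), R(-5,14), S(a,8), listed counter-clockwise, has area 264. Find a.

Write out the shoelace sum; only the two edges meeting at S involve a:
2·Area = [((-5)·8 − a·14) + (a·(-10) − (-11)·8)] + 192
       = -24·a + 240 = 528
⇒ a = -12.

-12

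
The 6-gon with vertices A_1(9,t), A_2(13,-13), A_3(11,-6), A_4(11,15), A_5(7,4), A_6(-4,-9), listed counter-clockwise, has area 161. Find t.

The doubled signed area Σ (x_i y_{i+1} − x_{i+1} y_i) is linear in t.
With t=0 it equals 152; the coefficient of t is -17 (from the two edges through A_1).
So -17·t + 152 = 2·161 = 322 ⇒ t = -10.

-10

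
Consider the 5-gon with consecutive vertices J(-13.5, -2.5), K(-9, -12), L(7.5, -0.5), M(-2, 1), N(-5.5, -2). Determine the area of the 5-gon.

118.375

Σ = (139.5) + (94.5) + (6.5) + (9.5) + (-13.25) = 236.75
Area = |Σ|/2 = 118.375.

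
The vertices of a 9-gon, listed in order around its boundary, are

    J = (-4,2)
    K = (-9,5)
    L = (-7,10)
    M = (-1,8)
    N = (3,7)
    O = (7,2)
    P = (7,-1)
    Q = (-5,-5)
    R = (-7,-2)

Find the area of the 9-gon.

142.5

Σ = (-2) + (-55) + (-46) + (-31) + (-43) + (-21) + (-40) + (-25) + (-22) = -285
Area = |Σ|/2 = 142.5.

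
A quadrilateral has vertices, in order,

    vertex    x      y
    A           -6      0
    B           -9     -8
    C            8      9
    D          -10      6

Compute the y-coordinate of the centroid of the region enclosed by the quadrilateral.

Apply the shoelace (surveyor's) formula. First the cross-terms c_i = x_i·y_{i+1} − x_{i+1}·y_i:
  48, -17, 138, 36  ⇒  2A = 205, A = 102.5.
Then Σ (y_i + y_{i+1})·c_i = 1885, so ȳ = 1885 / (6·102.5) = 377/123.

377/123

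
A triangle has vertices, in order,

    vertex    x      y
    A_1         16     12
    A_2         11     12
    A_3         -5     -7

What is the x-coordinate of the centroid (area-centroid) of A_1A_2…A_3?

22/3

Apply the shoelace (surveyor's) formula. First the cross-terms c_i = x_i·y_{i+1} − x_{i+1}·y_i:
  60, -17, 52  ⇒  2A = 95, A = 47.5.
Then Σ (x_i + x_{i+1})·c_i = 2090, so x̄ = 2090 / (6·47.5) = 22/3.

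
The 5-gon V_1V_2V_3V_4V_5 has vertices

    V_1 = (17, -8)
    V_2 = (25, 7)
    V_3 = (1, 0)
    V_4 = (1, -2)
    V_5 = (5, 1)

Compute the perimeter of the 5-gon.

64

|V_1V_2| = √((8)² + (15)²) = √289 = 17
|V_2V_3| = √((-24)² + (-7)²) = √625 = 25
|V_3V_4| = √((0)² + (-2)²) = √4 = 2
|V_4V_5| = √((4)² + (3)²) = √25 = 5
|V_5V_1| = √((12)² + (-9)²) = √225 = 15
Perimeter = 17 + 25 + 2 + 5 + 15 = 64.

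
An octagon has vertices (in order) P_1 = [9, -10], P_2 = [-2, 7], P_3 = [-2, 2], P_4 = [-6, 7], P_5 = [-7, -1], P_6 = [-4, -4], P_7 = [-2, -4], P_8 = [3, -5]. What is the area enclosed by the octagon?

P_1→P_2: (9)(7) − (-2)(-10) = 43
P_2→P_3: (-2)(2) − (-2)(7) = 10
P_3→P_4: (-2)(7) − (-6)(2) = -2
P_4→P_5: (-6)(-1) − (-7)(7) = 55
P_5→P_6: (-7)(-4) − (-4)(-1) = 24
P_6→P_7: (-4)(-4) − (-2)(-4) = 8
P_7→P_8: (-2)(-5) − (3)(-4) = 22
P_8→P_1: (3)(-10) − (9)(-5) = 15
Σ = 175
Area = |Σ|/2 = 87.5.

87.5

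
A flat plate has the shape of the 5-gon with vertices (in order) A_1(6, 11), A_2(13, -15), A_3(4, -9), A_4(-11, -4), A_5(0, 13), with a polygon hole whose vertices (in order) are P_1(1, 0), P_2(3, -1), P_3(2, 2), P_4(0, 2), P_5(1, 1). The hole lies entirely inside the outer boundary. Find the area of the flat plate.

Outer boundary:
Apply Gauss's area formula: 2A = Σ (x_i·y_{i+1} − x_{i+1}·y_i), indices taken mod 5.
A_1→A_2: (6)(-15) − (13)(11) = -233
A_2→A_3: (13)(-9) − (4)(-15) = -57
A_3→A_4: (4)(-4) − (-11)(-9) = -115
A_4→A_5: (-11)(13) − (0)(-4) = -143
A_5→A_1: (0)(11) − (6)(13) = -78
Σ = -626
Area = |Σ|/2 = 313.
Hole:
Cross-terms: -1, 8, 4, -2, -1  ⇒  Σ = 8
Area = |Σ|/2 = 4.
Net area = 313 − 4 = 309.

309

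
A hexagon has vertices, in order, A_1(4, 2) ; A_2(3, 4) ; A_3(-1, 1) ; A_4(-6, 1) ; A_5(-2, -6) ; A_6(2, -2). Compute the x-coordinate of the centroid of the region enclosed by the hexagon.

Apply the surveyor's formula. First the cross-terms c_i = x_i·y_{i+1} − x_{i+1}·y_i:
  10, 7, 5, 38, 16, 12  ⇒  2A = 88, A = 44.
Then Σ (x_i + x_{i+1})·c_i = -183, so x̄ = -183 / (6·44) = -61/88.

-61/88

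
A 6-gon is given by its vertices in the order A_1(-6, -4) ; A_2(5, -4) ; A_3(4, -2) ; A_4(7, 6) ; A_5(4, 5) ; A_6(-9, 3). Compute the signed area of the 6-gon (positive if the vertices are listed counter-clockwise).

105

Apply the shoelace formula: 2A = Σ (x_i·y_{i+1} − x_{i+1}·y_i), indices taken mod 6.
A_1→A_2: (-6)(-4) − (5)(-4) = 44
A_2→A_3: (5)(-2) − (4)(-4) = 6
A_3→A_4: (4)(6) − (7)(-2) = 38
A_4→A_5: (7)(5) − (4)(6) = 11
A_5→A_6: (4)(3) − (-9)(5) = 57
A_6→A_1: (-9)(-4) − (-6)(3) = 54
Σ = 210
Signed area = Σ/2 = 105 (positive ⇒ counter-clockwise traversal).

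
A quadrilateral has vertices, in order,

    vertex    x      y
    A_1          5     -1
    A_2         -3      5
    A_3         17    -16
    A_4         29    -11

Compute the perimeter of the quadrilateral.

78

|A_1A_2| = √((-8)² + (6)²) = √100 = 10
|A_2A_3| = √((20)² + (-21)²) = √841 = 29
|A_3A_4| = √((12)² + (5)²) = √169 = 13
|A_4A_1| = √((-24)² + (10)²) = √676 = 26
Perimeter = 10 + 29 + 13 + 26 = 78.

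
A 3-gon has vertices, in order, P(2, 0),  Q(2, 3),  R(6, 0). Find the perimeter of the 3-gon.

12

|PQ| = √((0)² + (3)²) = √9 = 3
|QR| = √((4)² + (-3)²) = √25 = 5
|RP| = √((-4)² + (0)²) = √16 = 4
Perimeter = 3 + 5 + 4 = 12.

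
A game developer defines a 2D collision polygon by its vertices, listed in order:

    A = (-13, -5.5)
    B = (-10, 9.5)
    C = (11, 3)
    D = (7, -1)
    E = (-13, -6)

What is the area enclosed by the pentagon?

Apply the shoelace (surveyor's) formula: 2A = Σ (x_i·y_{i+1} − x_{i+1}·y_i), indices taken mod 5.
Cross-terms: -178.5, -134.5, -32, -55, -6.5  ⇒  Σ = -406.5
Area = |Σ|/2 = 203.25.

203.25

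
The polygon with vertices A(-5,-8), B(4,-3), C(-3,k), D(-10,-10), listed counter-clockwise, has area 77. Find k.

The doubled signed area Σ (x_i y_{i+1} − x_{i+1} y_i) is linear in k.
With k=0 it equals 98; the coefficient of k is 14 (from the two edges through C).
So 14·k + 98 = 2·77 = 154 ⇒ k = 4.

4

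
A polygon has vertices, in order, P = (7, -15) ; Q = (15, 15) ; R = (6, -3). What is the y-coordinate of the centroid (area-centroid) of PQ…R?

-1

Apply Gauss's area formula. First the cross-terms c_i = x_i·y_{i+1} − x_{i+1}·y_i:
  330, -135, -69  ⇒  2A = 126, A = 63.
Then Σ (y_i + y_{i+1})·c_i = -378, so ȳ = -378 / (6·63) = -1.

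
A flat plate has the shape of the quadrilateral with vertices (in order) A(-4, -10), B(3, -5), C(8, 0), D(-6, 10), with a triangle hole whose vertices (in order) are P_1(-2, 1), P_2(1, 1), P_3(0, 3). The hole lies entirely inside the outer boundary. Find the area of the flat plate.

Outer boundary:
Σ = (50) + (40) + (80) + (100) = 270
Area = |Σ|/2 = 135.
Hole:
P_1→P_2: (-2)(1) − (1)(1) = -3
P_2→P_3: (1)(3) − (0)(1) = 3
P_3→P_1: (0)(1) − (-2)(3) = 6
Σ = 6
Area = |Σ|/2 = 3.
Net area = 135 − 3 = 132.

132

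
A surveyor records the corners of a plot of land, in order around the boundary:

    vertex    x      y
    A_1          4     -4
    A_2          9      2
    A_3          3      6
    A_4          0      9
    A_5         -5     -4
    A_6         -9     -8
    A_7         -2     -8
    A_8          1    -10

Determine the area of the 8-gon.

144

Apply the shoelace (surveyor's) formula: 2A = Σ (x_i·y_{i+1} − x_{i+1}·y_i), indices taken mod 8.
A_1→A_2: (4)(2) − (9)(-4) = 44
A_2→A_3: (9)(6) − (3)(2) = 48
A_3→A_4: (3)(9) − (0)(6) = 27
A_4→A_5: (0)(-4) − (-5)(9) = 45
A_5→A_6: (-5)(-8) − (-9)(-4) = 4
A_6→A_7: (-9)(-8) − (-2)(-8) = 56
A_7→A_8: (-2)(-10) − (1)(-8) = 28
A_8→A_1: (1)(-4) − (4)(-10) = 36
Σ = 288
Area = |Σ|/2 = 144.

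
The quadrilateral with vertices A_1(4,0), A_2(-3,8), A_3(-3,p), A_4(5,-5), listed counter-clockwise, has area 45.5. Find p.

0

Write out the shoelace sum; only the two edges meeting at A_3 involve p:
2·Area = [((-3)·p − (-3)·8) + ((-3)·(-5) − 5·p)] + 52
       = -8·p + 91 = 91
⇒ p = 0.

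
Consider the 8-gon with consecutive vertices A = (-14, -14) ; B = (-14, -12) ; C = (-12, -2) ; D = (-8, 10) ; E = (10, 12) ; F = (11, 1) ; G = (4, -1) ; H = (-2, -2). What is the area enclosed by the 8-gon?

Apply Gauss's area formula: 2A = Σ (x_i·y_{i+1} − x_{i+1}·y_i), indices taken mod 8.
Σ = (-28) + (-116) + (-136) + (-196) + (-122) + (-15) + (-10) + (0) = -623
Area = |Σ|/2 = 311.5.

311.5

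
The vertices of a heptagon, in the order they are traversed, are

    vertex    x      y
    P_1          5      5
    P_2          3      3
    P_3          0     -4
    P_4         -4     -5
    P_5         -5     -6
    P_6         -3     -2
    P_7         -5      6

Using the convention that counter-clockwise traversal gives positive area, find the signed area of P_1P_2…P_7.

Σ = (0) + (-12) + (-16) + (-1) + (-8) + (-28) + (-55) = -120
Signed area = Σ/2 = -60 (negative ⇒ clockwise traversal).

-60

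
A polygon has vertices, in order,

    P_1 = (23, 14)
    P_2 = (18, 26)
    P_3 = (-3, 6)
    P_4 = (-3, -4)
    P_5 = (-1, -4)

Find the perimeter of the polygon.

|P_1P_2| = √((-5)² + (12)²) = √169 = 13
|P_2P_3| = √((-21)² + (-20)²) = √841 = 29
|P_3P_4| = √((0)² + (-10)²) = √100 = 10
|P_4P_5| = √((2)² + (0)²) = √4 = 2
|P_5P_1| = √((24)² + (18)²) = √900 = 30
Perimeter = 13 + 29 + 10 + 2 + 30 = 84.

84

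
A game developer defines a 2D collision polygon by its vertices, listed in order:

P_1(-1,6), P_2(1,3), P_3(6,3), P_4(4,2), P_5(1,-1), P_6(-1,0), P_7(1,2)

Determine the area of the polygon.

12.5

Σ = (-9) + (-15) + (0) + (-6) + (-1) + (-2) + (8) = -25
Area = |Σ|/2 = 12.5.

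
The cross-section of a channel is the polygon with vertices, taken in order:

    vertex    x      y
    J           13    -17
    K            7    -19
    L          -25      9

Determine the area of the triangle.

Σ = (-128) + (-412) + (308) = -232
Area = |Σ|/2 = 116.

116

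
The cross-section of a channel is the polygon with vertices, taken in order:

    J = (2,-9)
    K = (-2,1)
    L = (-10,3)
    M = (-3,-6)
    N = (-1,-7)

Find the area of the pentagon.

Cross-terms: -16, 4, 69, 15, 23  ⇒  Σ = 95
Area = |Σ|/2 = 47.5.

47.5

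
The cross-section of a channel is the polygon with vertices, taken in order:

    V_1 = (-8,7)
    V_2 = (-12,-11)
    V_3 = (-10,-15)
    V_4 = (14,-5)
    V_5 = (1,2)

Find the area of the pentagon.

Apply the shoelace formula: 2A = Σ (x_i·y_{i+1} − x_{i+1}·y_i), indices taken mod 5.
V_1→V_2: (-8)(-11) − (-12)(7) = 172
V_2→V_3: (-12)(-15) − (-10)(-11) = 70
V_3→V_4: (-10)(-5) − (14)(-15) = 260
V_4→V_5: (14)(2) − (1)(-5) = 33
V_5→V_1: (1)(7) − (-8)(2) = 23
Σ = 558
Area = |Σ|/2 = 279.

279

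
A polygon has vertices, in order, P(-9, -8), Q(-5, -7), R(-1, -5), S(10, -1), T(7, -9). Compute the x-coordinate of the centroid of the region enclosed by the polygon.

277/96

Apply the shoelace (surveyor's) formula. First the cross-terms c_i = x_i·y_{i+1} − x_{i+1}·y_i:
  23, 18, 51, -83, -137  ⇒  2A = -128, A = -64.
Then Σ (x_i + x_{i+1})·c_i = -1108, so x̄ = -1108 / (6·(-64)) = 277/96.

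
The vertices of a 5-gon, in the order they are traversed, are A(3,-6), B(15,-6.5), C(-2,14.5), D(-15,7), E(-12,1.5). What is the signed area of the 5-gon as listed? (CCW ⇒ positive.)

303.75

Σ = (70.5) + (204.5) + (203.5) + (61.5) + (67.5) = 607.5
Signed area = Σ/2 = 303.75 (positive ⇒ counter-clockwise traversal).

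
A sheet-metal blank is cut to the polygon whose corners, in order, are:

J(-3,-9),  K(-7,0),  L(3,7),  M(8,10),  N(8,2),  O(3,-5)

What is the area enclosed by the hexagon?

Σ = (-63) + (-49) + (-26) + (-64) + (-46) + (-42) = -290
Area = |Σ|/2 = 145.

145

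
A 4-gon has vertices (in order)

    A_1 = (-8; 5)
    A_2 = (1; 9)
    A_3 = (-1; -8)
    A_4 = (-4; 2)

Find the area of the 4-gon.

57

Apply the shoelace (surveyor's) formula: 2A = Σ (x_i·y_{i+1} − x_{i+1}·y_i), indices taken mod 4.
Cross-terms: -77, 1, -34, -4  ⇒  Σ = -114
Area = |Σ|/2 = 57.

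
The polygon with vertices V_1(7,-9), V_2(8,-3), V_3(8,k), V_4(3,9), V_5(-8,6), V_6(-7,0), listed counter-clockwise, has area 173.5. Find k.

1

Write out the shoelace sum; only the two edges meeting at V_3 involve k:
2·Area = [(8·k − 8·(-3)) + (8·9 − 3·k)] + 246
       = 5·k + 342 = 347
⇒ k = 1.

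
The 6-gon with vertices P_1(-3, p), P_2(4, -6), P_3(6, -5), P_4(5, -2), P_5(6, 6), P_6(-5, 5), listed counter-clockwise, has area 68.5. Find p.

3

Write out the shoelace sum; only the two edges meeting at P_1 involve p:
2·Area = [((-5)·p − (-3)·5) + ((-3)·(-6) − 4·p)] + 131
       = -9·p + 164 = 137
⇒ p = 3.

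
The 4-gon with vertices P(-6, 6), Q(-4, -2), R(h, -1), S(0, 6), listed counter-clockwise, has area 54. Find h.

The doubled signed area Σ (x_i y_{i+1} − x_{i+1} y_i) is linear in h.
With h=0 it equals 76; the coefficient of h is 8 (from the two edges through R).
So 8·h + 76 = 2·54 = 108 ⇒ h = 4.

4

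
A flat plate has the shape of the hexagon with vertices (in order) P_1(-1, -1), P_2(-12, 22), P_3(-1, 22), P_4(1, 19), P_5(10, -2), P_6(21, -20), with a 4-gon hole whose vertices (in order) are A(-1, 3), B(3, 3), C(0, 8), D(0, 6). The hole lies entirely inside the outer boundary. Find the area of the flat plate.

345

Outer boundary:
Apply Gauss's area formula: 2A = Σ (x_i·y_{i+1} − x_{i+1}·y_i), indices taken mod 6.
P_1→P_2: (-1)(22) − (-12)(-1) = -34
P_2→P_3: (-12)(22) − (-1)(22) = -242
P_3→P_4: (-1)(19) − (1)(22) = -41
P_4→P_5: (1)(-2) − (10)(19) = -192
P_5→P_6: (10)(-20) − (21)(-2) = -158
P_6→P_1: (21)(-1) − (-1)(-20) = -41
Σ = -708
Area = |Σ|/2 = 354.
Hole:
Apply the surveyor's formula: 2A = Σ (x_i·y_{i+1} − x_{i+1}·y_i), indices taken mod 4.
A→B: (-1)(3) − (3)(3) = -12
B→C: (3)(8) − (0)(3) = 24
C→D: (0)(6) − (0)(8) = 0
D→A: (0)(3) − (-1)(6) = 6
Σ = 18
Area = |Σ|/2 = 9.
Net area = 354 − 9 = 345.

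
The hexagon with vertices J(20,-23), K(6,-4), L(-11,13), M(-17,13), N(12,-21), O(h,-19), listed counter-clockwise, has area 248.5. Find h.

13

Write out the shoelace sum; only the two edges meeting at O involve h:
2·Area = [(12·(-19) − h·(-21)) + (h·(-23) − 20·(-19))] + 371
       = -2·h + 523 = 497
⇒ h = 13.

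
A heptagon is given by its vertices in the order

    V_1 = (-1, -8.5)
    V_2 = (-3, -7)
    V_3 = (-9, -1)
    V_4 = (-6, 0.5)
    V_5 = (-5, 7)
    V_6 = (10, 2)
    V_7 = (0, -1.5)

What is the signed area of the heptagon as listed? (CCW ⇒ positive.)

-112.5

Σ = (-18.5) + (-60) + (-10.5) + (-39.5) + (-80) + (-15) + (-1.5) = -225
Signed area = Σ/2 = -112.5 (negative ⇒ clockwise traversal).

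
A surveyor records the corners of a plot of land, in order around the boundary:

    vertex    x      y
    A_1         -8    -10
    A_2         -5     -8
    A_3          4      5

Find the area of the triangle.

Apply the shoelace (surveyor's) formula: 2A = Σ (x_i·y_{i+1} − x_{i+1}·y_i), indices taken mod 3.
Cross-terms: 14, 7, 0  ⇒  Σ = 21
Area = |Σ|/2 = 10.5.

10.5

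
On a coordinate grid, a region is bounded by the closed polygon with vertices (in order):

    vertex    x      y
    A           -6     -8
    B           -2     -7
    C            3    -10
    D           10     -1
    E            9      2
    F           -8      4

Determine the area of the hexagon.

Apply Gauss's area formula: 2A = Σ (x_i·y_{i+1} − x_{i+1}·y_i), indices taken mod 6.
Σ = (26) + (41) + (97) + (29) + (52) + (88) = 333
Area = |Σ|/2 = 166.5.

166.5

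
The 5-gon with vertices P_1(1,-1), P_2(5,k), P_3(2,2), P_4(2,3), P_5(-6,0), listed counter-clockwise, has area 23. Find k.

-5

The doubled signed area Σ (x_i y_{i+1} − x_{i+1} y_i) is linear in k.
With k=0 it equals 41; the coefficient of k is -1 (from the two edges through P_2).
So -1·k + 41 = 2·23 = 46 ⇒ k = -5.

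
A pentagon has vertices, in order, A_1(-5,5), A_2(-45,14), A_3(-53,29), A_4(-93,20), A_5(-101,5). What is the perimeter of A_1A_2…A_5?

|A_1A_2| = √((-40)² + (9)²) = √1681 = 41
|A_2A_3| = √((-8)² + (15)²) = √289 = 17
|A_3A_4| = √((-40)² + (-9)²) = √1681 = 41
|A_4A_5| = √((-8)² + (-15)²) = √289 = 17
|A_5A_1| = √((96)² + (0)²) = √9216 = 96
Perimeter = 41 + 17 + 41 + 17 + 96 = 212.

212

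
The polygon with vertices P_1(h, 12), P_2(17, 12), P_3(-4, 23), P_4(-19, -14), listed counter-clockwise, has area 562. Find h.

24

The doubled signed area Σ (x_i y_{i+1} − x_{i+1} y_i) is linear in h.
With h=0 it equals 500; the coefficient of h is 26 (from the two edges through P_1).
So 26·h + 500 = 2·562 = 1124 ⇒ h = 24.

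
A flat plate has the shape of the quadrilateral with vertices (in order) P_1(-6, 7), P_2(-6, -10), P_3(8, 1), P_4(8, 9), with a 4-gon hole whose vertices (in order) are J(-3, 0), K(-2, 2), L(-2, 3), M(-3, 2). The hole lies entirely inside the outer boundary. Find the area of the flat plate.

173.5

Outer boundary:
Apply the shoelace formula: 2A = Σ (x_i·y_{i+1} − x_{i+1}·y_i), indices taken mod 4.
P_1→P_2: (-6)(-10) − (-6)(7) = 102
P_2→P_3: (-6)(1) − (8)(-10) = 74
P_3→P_4: (8)(9) − (8)(1) = 64
P_4→P_1: (8)(7) − (-6)(9) = 110
Σ = 350
Area = |Σ|/2 = 175.
Hole:
Cross-terms: -6, -2, 5, 6  ⇒  Σ = 3
Area = |Σ|/2 = 1.5.
Net area = 175 − 1.5 = 173.5.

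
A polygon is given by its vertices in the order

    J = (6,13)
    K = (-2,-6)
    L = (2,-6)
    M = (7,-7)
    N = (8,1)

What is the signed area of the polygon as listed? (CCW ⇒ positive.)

Apply Gauss's area formula: 2A = Σ (x_i·y_{i+1} − x_{i+1}·y_i), indices taken mod 5.
Cross-terms: -10, 24, 28, 63, 98  ⇒  Σ = 203
Signed area = Σ/2 = 101.5 (positive ⇒ counter-clockwise traversal).

101.5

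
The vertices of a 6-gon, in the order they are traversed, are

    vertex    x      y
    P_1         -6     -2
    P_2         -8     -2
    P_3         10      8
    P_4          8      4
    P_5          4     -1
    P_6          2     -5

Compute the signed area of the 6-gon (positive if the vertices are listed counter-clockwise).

P_1→P_2: (-6)(-2) − (-8)(-2) = -4
P_2→P_3: (-8)(8) − (10)(-2) = -44
P_3→P_4: (10)(4) − (8)(8) = -24
P_4→P_5: (8)(-1) − (4)(4) = -24
P_5→P_6: (4)(-5) − (2)(-1) = -18
P_6→P_1: (2)(-2) − (-6)(-5) = -34
Σ = -148
Signed area = Σ/2 = -74 (negative ⇒ clockwise traversal).

-74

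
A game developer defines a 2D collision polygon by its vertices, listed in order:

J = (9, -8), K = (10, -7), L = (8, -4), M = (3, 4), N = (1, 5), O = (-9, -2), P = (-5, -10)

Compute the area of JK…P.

170.5

Apply the shoelace (surveyor's) formula: 2A = Σ (x_i·y_{i+1} − x_{i+1}·y_i), indices taken mod 7.
Σ = (17) + (16) + (44) + (11) + (43) + (80) + (130) = 341
Area = |Σ|/2 = 170.5.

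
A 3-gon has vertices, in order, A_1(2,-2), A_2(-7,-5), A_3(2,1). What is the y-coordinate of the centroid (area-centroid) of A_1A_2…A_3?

-2

Apply the shoelace formula. First the cross-terms c_i = x_i·y_{i+1} − x_{i+1}·y_i:
  -24, 3, -6  ⇒  2A = -27, A = -13.5.
Then Σ (y_i + y_{i+1})·c_i = 162, so ȳ = 162 / (6·(-13.5)) = -2.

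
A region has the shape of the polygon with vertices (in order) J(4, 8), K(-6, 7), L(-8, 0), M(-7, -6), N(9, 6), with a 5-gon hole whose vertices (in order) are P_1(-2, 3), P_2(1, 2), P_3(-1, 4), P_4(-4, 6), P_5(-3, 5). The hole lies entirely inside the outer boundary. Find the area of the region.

Outer boundary:
Cross-terms: 76, 56, 48, 12, 48  ⇒  Σ = 240
Area = |Σ|/2 = 120.
Hole:
Apply the shoelace formula: 2A = Σ (x_i·y_{i+1} − x_{i+1}·y_i), indices taken mod 5.
Cross-terms: -7, 6, 10, -2, 1  ⇒  Σ = 8
Area = |Σ|/2 = 4.
Net area = 120 − 4 = 116.

116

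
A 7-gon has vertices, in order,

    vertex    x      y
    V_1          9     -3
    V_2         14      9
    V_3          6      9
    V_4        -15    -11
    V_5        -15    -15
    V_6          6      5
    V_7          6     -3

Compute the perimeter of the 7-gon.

94

|V_1V_2| = √((5)² + (12)²) = √169 = 13
|V_2V_3| = √((-8)² + (0)²) = √64 = 8
|V_3V_4| = √((-21)² + (-20)²) = √841 = 29
|V_4V_5| = √((0)² + (-4)²) = √16 = 4
|V_5V_6| = √((21)² + (20)²) = √841 = 29
|V_6V_7| = √((0)² + (-8)²) = √64 = 8
|V_7V_1| = √((3)² + (0)²) = √9 = 3
Perimeter = 13 + 8 + 29 + 4 + 29 + 8 + 3 = 94.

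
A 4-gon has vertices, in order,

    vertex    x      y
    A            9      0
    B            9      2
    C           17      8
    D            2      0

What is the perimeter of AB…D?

|AB| = √((0)² + (2)²) = √4 = 2
|BC| = √((8)² + (6)²) = √100 = 10
|CD| = √((-15)² + (-8)²) = √289 = 17
|DA| = √((7)² + (0)²) = √49 = 7
Perimeter = 2 + 10 + 17 + 7 = 36.

36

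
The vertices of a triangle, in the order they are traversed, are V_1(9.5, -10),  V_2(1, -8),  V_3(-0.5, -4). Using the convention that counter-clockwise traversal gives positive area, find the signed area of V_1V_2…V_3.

Cross-terms: -66, -8, 43  ⇒  Σ = -31
Signed area = Σ/2 = -15.5 (negative ⇒ clockwise traversal).

-15.5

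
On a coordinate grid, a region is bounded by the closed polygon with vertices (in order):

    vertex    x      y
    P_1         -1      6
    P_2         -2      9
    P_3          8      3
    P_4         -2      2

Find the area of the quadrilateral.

31.5

Cross-terms: 3, -78, 22, -10  ⇒  Σ = -63
Area = |Σ|/2 = 31.5.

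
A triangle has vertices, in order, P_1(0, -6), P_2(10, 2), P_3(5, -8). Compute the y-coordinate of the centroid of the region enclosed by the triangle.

Apply Gauss's area formula. First the cross-terms c_i = x_i·y_{i+1} − x_{i+1}·y_i:
  60, -90, -30  ⇒  2A = -60, A = -30.
Then Σ (y_i + y_{i+1})·c_i = 720, so ȳ = 720 / (6·(-30)) = -4.

-4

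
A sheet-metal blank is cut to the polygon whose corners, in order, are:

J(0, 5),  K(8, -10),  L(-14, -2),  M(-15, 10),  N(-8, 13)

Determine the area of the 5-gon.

Σ = (-40) + (-156) + (-170) + (-115) + (-40) = -521
Area = |Σ|/2 = 260.5.

260.5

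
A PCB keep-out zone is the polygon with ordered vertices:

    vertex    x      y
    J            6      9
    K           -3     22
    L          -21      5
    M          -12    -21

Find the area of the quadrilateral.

Apply Gauss's area formula: 2A = Σ (x_i·y_{i+1} − x_{i+1}·y_i), indices taken mod 4.
J→K: (6)(22) − (-3)(9) = 159
K→L: (-3)(5) − (-21)(22) = 447
L→M: (-21)(-21) − (-12)(5) = 501
M→J: (-12)(9) − (6)(-21) = 18
Σ = 1125
Area = |Σ|/2 = 562.5.

562.5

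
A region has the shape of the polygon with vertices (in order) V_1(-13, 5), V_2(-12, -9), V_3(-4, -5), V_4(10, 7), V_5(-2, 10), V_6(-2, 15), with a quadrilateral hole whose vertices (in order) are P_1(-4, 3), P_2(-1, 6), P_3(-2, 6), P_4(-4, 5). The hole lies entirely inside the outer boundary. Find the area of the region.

252.5

Outer boundary:
Apply Gauss's area formula: 2A = Σ (x_i·y_{i+1} − x_{i+1}·y_i), indices taken mod 6.
Σ = (177) + (24) + (22) + (114) + (-10) + (185) = 512
Area = |Σ|/2 = 256.
Hole:
Apply the shoelace formula: 2A = Σ (x_i·y_{i+1} − x_{i+1}·y_i), indices taken mod 4.
Σ = (-21) + (6) + (14) + (8) = 7
Area = |Σ|/2 = 3.5.
Net area = 256 − 3.5 = 252.5.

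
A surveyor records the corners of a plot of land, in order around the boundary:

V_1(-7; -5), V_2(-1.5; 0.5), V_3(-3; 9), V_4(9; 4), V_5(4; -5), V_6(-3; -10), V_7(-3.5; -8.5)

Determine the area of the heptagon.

Apply Gauss's area formula: 2A = Σ (x_i·y_{i+1} − x_{i+1}·y_i), indices taken mod 7.
Σ = (-11) + (-12) + (-93) + (-61) + (-55) + (-9.5) + (-42) = -283.5
Area = |Σ|/2 = 141.75.

141.75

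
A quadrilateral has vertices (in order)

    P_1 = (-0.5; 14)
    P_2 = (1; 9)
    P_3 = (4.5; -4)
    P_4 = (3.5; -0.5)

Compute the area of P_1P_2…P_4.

Cross-terms: -18.5, -44.5, 11.75, 48.75  ⇒  Σ = -2.5
Area = |Σ|/2 = 1.25.

1.25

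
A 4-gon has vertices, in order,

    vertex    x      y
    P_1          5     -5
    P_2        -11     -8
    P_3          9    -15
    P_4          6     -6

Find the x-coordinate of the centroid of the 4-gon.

106/89

Apply the shoelace (surveyor's) formula. First the cross-terms c_i = x_i·y_{i+1} − x_{i+1}·y_i:
  -95, 237, 36, 0  ⇒  2A = 178, A = 89.
Then Σ (x_i + x_{i+1})·c_i = 636, so x̄ = 636 / (6·89) = 106/89.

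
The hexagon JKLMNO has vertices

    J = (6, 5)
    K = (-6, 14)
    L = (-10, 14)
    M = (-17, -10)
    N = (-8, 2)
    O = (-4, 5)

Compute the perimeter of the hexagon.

|JK| = √((-12)² + (9)²) = √225 = 15
|KL| = √((-4)² + (0)²) = √16 = 4
|LM| = √((-7)² + (-24)²) = √625 = 25
|MN| = √((9)² + (12)²) = √225 = 15
|NO| = √((4)² + (3)²) = √25 = 5
|OJ| = √((10)² + (0)²) = √100 = 10
Perimeter = 15 + 4 + 25 + 15 + 5 + 10 = 74.

74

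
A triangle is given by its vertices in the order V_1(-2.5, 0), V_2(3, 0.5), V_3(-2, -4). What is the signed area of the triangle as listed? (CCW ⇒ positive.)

-11.125

Apply the surveyor's formula: 2A = Σ (x_i·y_{i+1} − x_{i+1}·y_i), indices taken mod 3.
Σ = (-1.25) + (-11) + (-10) = -22.25
Signed area = Σ/2 = -11.125 (negative ⇒ clockwise traversal).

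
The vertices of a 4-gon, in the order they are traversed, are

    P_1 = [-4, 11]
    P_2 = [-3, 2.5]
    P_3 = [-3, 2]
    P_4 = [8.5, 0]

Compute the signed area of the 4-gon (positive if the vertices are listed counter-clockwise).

50.5

Apply Gauss's area formula: 2A = Σ (x_i·y_{i+1} − x_{i+1}·y_i), indices taken mod 4.
Σ = (23) + (1.5) + (-17) + (93.5) = 101
Signed area = Σ/2 = 50.5 (positive ⇒ counter-clockwise traversal).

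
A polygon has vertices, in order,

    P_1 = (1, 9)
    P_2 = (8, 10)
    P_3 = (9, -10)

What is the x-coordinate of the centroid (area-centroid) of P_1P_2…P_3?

6

Apply the shoelace (surveyor's) formula. First the cross-terms c_i = x_i·y_{i+1} − x_{i+1}·y_i:
  -62, -170, 91  ⇒  2A = -141, A = -70.5.
Then Σ (x_i + x_{i+1})·c_i = -2538, so x̄ = -2538 / (6·(-70.5)) = 6.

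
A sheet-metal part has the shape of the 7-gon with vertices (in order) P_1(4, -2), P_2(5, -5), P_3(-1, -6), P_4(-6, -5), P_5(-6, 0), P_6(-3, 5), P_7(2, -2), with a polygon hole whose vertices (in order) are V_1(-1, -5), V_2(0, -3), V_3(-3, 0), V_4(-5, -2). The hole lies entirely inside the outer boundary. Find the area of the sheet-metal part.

56.5

Outer boundary:
Apply the surveyor's formula: 2A = Σ (x_i·y_{i+1} − x_{i+1}·y_i), indices taken mod 7.
Σ = (-10) + (-35) + (-31) + (-30) + (-30) + (-4) + (4) = -136
Area = |Σ|/2 = 68.
Hole:
Apply the shoelace (surveyor's) formula: 2A = Σ (x_i·y_{i+1} − x_{i+1}·y_i), indices taken mod 4.
Σ = (3) + (-9) + (6) + (23) = 23
Area = |Σ|/2 = 11.5.
Net area = 68 − 11.5 = 56.5.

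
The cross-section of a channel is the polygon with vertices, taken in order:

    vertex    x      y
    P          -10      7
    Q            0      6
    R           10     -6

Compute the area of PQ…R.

Apply the shoelace (surveyor's) formula: 2A = Σ (x_i·y_{i+1} − x_{i+1}·y_i), indices taken mod 3.
Cross-terms: -60, -60, 10  ⇒  Σ = -110
Area = |Σ|/2 = 55.

55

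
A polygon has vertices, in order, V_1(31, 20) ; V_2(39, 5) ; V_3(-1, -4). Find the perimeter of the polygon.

98

|V_1V_2| = √((8)² + (-15)²) = √289 = 17
|V_2V_3| = √((-40)² + (-9)²) = √1681 = 41
|V_3V_1| = √((32)² + (24)²) = √1600 = 40
Perimeter = 17 + 41 + 40 = 98.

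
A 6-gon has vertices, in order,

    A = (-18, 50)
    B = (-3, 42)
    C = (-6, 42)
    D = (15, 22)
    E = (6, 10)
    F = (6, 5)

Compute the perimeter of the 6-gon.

|AB| = √((15)² + (-8)²) = √289 = 17
|BC| = √((-3)² + (0)²) = √9 = 3
|CD| = √((21)² + (-20)²) = √841 = 29
|DE| = √((-9)² + (-12)²) = √225 = 15
|EF| = √((0)² + (-5)²) = √25 = 5
|FA| = √((-24)² + (45)²) = √2601 = 51
Perimeter = 17 + 3 + 29 + 15 + 5 + 51 = 120.

120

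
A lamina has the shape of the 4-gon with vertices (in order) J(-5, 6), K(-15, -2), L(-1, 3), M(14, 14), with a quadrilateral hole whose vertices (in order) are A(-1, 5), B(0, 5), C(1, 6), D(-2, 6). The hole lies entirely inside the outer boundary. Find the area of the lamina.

73.5

Outer boundary:
Apply Gauss's area formula: 2A = Σ (x_i·y_{i+1} − x_{i+1}·y_i), indices taken mod 4.
Cross-terms: 100, -47, -56, 154  ⇒  Σ = 151
Area = |Σ|/2 = 75.5.
Hole:
Apply the shoelace (surveyor's) formula: 2A = Σ (x_i·y_{i+1} − x_{i+1}·y_i), indices taken mod 4.
A→B: (-1)(5) − (0)(5) = -5
B→C: (0)(6) − (1)(5) = -5
C→D: (1)(6) − (-2)(6) = 18
D→A: (-2)(5) − (-1)(6) = -4
Σ = 4
Area = |Σ|/2 = 2.
Net area = 75.5 − 2 = 73.5.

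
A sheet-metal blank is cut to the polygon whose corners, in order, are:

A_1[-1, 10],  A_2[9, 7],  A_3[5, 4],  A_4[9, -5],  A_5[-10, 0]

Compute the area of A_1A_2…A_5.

153.5

Σ = (-97) + (1) + (-61) + (-50) + (-100) = -307
Area = |Σ|/2 = 153.5.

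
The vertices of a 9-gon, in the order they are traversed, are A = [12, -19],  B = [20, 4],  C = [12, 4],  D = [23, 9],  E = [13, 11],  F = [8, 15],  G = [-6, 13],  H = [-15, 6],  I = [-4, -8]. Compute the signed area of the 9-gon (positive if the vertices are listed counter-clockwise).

694

Apply Gauss's area formula: 2A = Σ (x_i·y_{i+1} − x_{i+1}·y_i), indices taken mod 9.
A→B: (12)(4) − (20)(-19) = 428
B→C: (20)(4) − (12)(4) = 32
C→D: (12)(9) − (23)(4) = 16
D→E: (23)(11) − (13)(9) = 136
E→F: (13)(15) − (8)(11) = 107
F→G: (8)(13) − (-6)(15) = 194
G→H: (-6)(6) − (-15)(13) = 159
H→I: (-15)(-8) − (-4)(6) = 144
I→A: (-4)(-19) − (12)(-8) = 172
Σ = 1388
Signed area = Σ/2 = 694 (positive ⇒ counter-clockwise traversal).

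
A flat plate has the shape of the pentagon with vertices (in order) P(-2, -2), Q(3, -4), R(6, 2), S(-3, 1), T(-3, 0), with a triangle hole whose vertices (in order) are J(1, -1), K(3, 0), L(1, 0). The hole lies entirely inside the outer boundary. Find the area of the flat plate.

31.5

Outer boundary:
Apply Gauss's area formula: 2A = Σ (x_i·y_{i+1} − x_{i+1}·y_i), indices taken mod 5.
Σ = (14) + (30) + (12) + (3) + (6) = 65
Area = |Σ|/2 = 32.5.
Hole:
Σ = (3) + (0) + (-1) = 2
Area = |Σ|/2 = 1.
Net area = 32.5 − 1 = 31.5.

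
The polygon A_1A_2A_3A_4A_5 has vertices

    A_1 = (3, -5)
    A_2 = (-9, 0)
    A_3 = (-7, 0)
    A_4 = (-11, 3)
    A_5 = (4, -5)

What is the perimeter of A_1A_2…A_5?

|A_1A_2| = √((-12)² + (5)²) = √169 = 13
|A_2A_3| = √((2)² + (0)²) = √4 = 2
|A_3A_4| = √((-4)² + (3)²) = √25 = 5
|A_4A_5| = √((15)² + (-8)²) = √289 = 17
|A_5A_1| = √((-1)² + (0)²) = √1 = 1
Perimeter = 13 + 2 + 5 + 17 + 1 = 38.

38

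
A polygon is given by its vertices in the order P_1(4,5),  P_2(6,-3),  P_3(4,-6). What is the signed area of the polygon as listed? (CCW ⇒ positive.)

-11

Σ = (-42) + (-24) + (44) = -22
Signed area = Σ/2 = -11 (negative ⇒ clockwise traversal).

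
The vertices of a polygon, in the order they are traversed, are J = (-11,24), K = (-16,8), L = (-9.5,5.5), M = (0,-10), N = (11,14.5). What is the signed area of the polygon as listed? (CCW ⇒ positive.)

456.25

Apply the shoelace formula: 2A = Σ (x_i·y_{i+1} − x_{i+1}·y_i), indices taken mod 5.
Cross-terms: 296, -12, 95, 110, 423.5  ⇒  Σ = 912.5
Signed area = Σ/2 = 456.25 (positive ⇒ counter-clockwise traversal).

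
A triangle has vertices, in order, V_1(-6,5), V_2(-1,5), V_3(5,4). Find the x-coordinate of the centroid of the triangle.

Apply the shoelace (surveyor's) formula. First the cross-terms c_i = x_i·y_{i+1} − x_{i+1}·y_i:
  -25, -29, 49  ⇒  2A = -5, A = -2.5.
Then Σ (x_i + x_{i+1})·c_i = 10, so x̄ = 10 / (6·(-2.5)) = -2/3.

-2/3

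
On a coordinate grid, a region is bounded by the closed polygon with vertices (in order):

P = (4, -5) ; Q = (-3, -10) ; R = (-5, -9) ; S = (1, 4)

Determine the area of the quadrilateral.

Apply the shoelace formula: 2A = Σ (x_i·y_{i+1} − x_{i+1}·y_i), indices taken mod 4.
Σ = (-55) + (-23) + (-11) + (-21) = -110
Area = |Σ|/2 = 55.

55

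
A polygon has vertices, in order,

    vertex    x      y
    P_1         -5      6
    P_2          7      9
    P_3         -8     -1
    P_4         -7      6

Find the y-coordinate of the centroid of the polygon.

Apply the surveyor's formula. First the cross-terms c_i = x_i·y_{i+1} − x_{i+1}·y_i:
  -87, 65, -55, -12  ⇒  2A = -89, A = -44.5.
Then Σ (y_i + y_{i+1})·c_i = -1204, so ȳ = -1204 / (6·(-44.5)) = 1204/267.

1204/267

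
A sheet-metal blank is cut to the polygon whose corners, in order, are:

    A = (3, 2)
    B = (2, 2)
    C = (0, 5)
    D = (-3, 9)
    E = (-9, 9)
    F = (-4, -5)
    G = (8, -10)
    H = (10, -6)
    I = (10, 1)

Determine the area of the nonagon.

Apply the shoelace formula: 2A = Σ (x_i·y_{i+1} − x_{i+1}·y_i), indices taken mod 9.
Σ = (2) + (10) + (15) + (54) + (81) + (80) + (52) + (70) + (17) = 381
Area = |Σ|/2 = 190.5.

190.5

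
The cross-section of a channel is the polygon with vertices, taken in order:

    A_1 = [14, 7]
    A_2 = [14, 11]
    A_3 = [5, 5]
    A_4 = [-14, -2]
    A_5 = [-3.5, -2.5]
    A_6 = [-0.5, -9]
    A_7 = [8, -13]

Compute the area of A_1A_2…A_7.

Apply the shoelace formula: 2A = Σ (x_i·y_{i+1} − x_{i+1}·y_i), indices taken mod 7.
Cross-terms: 56, 15, 60, 28, 30.25, 78.5, 238  ⇒  Σ = 505.75
Area = |Σ|/2 = 252.875.

252.875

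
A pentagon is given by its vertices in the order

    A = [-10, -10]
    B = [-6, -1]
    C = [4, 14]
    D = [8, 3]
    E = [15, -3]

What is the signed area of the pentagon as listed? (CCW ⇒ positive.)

Apply the shoelace formula: 2A = Σ (x_i·y_{i+1} − x_{i+1}·y_i), indices taken mod 5.
A→B: (-10)(-1) − (-6)(-10) = -50
B→C: (-6)(14) − (4)(-1) = -80
C→D: (4)(3) − (8)(14) = -100
D→E: (8)(-3) − (15)(3) = -69
E→A: (15)(-10) − (-10)(-3) = -180
Σ = -479
Signed area = Σ/2 = -239.5 (negative ⇒ clockwise traversal).

-239.5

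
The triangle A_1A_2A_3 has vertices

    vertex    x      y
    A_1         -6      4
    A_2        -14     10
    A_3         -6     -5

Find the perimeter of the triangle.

|A_1A_2| = √((-8)² + (6)²) = √100 = 10
|A_2A_3| = √((8)² + (-15)²) = √289 = 17
|A_3A_1| = √((0)² + (9)²) = √81 = 9
Perimeter = 10 + 17 + 9 = 36.

36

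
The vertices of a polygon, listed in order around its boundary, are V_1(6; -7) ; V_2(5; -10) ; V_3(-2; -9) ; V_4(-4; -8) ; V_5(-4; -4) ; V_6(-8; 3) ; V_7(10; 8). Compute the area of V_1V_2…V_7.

Cross-terms: -25, -65, -20, -16, -44, -94, -118  ⇒  Σ = -382
Area = |Σ|/2 = 191.

191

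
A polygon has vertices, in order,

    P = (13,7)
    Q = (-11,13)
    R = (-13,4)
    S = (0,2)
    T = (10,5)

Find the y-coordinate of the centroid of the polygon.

619/90

Apply the shoelace formula. First the cross-terms c_i = x_i·y_{i+1} − x_{i+1}·y_i:
  246, 125, -26, -20, 5  ⇒  2A = 330, A = 165.
Then Σ (y_i + y_{i+1})·c_i = 6809, so ȳ = 6809 / (6·165) = 619/90.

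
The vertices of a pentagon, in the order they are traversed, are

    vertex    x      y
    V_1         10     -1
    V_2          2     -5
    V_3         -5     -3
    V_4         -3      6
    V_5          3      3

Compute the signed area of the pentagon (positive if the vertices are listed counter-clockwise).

Apply the surveyor's formula: 2A = Σ (x_i·y_{i+1} − x_{i+1}·y_i), indices taken mod 5.
Σ = (-48) + (-31) + (-39) + (-27) + (-33) = -178
Signed area = Σ/2 = -89 (negative ⇒ clockwise traversal).

-89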